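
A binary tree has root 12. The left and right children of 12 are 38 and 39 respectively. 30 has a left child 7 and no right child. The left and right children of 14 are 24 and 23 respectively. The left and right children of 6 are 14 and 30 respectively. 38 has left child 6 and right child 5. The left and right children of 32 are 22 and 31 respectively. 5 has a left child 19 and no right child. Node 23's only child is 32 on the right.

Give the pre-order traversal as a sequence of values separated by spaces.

Pre-order visits the node, then its left subtree, then its right subtree.
Visit 12.
At 12: go left to 38.
  Visit 38.
  At 38: go left to 6.
    Visit 6.
    At 6: go left to 14.
      Visit 14.
      At 14: go left to 24.
        24 is a leaf — visit 24.
      At 14: go right to 23.
        Visit 23.
        At 23: no left child.
        At 23: go right to 32.
          Visit 32.
          At 32: go left to 22.
            22 is a leaf — visit 22.
          At 32: go right to 31.
            31 is a leaf — visit 31.
    At 6: go right to 30.
      Visit 30.
      At 30: go left to 7.
        7 is a leaf — visit 7.
      At 30: no right child.
  At 38: go right to 5.
    Visit 5.
    At 5: go left to 19.
      19 is a leaf — visit 19.
    At 5: no right child.
At 12: go right to 39.
  39 is a leaf — visit 39.

12 38 6 14 24 23 32 22 31 30 7 5 19 39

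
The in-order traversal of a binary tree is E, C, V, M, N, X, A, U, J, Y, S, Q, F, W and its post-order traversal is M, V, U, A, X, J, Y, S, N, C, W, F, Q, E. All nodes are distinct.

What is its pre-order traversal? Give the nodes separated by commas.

The last element of post-order is the root; it splits in-order into left and right subtrees.
Root E: left subtree has 0 nodes { }, right has 13 {C, V, M, N, X, A, U, J, Y, S, Q, F, W}.
  Root Q: left subtree has 10 nodes {C, V, M, N, X, A, U, J, Y, S}, right has 2 {F, W}.
    Root C: left subtree has 0 nodes { }, right has 9 {V, M, N, X, A, U, J, Y, S}.
      Root N: left subtree has 2 nodes {V, M}, right has 6 {X, A, U, J, Y, S}.
        Root V: left subtree has 0 nodes { }, right has 1 {M}.
        Root S: left subtree has 5 nodes {X, A, U, J, Y}, right has 0 { }.
          Root Y: left subtree has 4 nodes {X, A, U, J}, right has 0 { }.
            Root J: left subtree has 3 nodes {X, A, U}, right has 0 { }.
              Root X: left subtree has 0 nodes { }, right has 2 {A, U}.
                Root A: left subtree has 0 nodes { }, right has 1 {U}.
    Root F: left subtree has 0 nodes { }, right has 1 {W}.

E, Q, C, N, V, M, S, Y, J, X, A, U, F, W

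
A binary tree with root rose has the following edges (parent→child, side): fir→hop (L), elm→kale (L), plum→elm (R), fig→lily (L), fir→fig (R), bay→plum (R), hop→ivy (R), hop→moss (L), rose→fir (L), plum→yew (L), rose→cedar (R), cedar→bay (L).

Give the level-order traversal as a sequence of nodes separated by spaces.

rose fir cedar hop fig bay moss ivy lily plum yew elm kale

Level-order visits nodes level by level from the root, left to right within each level.
Level 0: rose
Level 1: fir, cedar
Level 2: hop, fig, bay
Level 3: moss, ivy, lily, plum
Level 4: yew, elm
Level 5: kale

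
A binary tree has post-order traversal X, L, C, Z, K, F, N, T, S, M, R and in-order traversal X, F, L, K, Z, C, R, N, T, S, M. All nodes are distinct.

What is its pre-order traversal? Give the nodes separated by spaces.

The last element of post-order is the root; it splits in-order into left and right subtrees.
Root R: left subtree has 6 nodes {X, F, L, K, Z, C}, right has 4 {N, T, S, M}.
  Root F: left subtree has 1 node {X}, right has 4 {L, K, Z, C}.
    Root K: left subtree has 1 node {L}, right has 2 {Z, C}.
      Root Z: left subtree has 0 nodes { }, right has 1 {C}.
  Root M: left subtree has 3 nodes {N, T, S}, right has 0 { }.
    Root S: left subtree has 2 nodes {N, T}, right has 0 { }.
      Root T: left subtree has 1 node {N}, right has 0 { }.

R F X K L Z C M S T N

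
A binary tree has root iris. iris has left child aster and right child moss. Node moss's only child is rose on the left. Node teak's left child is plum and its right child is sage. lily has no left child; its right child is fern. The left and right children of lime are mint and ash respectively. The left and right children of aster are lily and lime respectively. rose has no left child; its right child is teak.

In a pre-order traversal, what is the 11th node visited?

Pre-order visits the node, then its left subtree, then its right subtree.
Visit iris.
At iris: go left to aster.
  Visit aster.
  At aster: go left to lily.
    Visit lily.
    At lily: no left child.
    At lily: go right to fern.
      fern is a leaf — visit fern.
  At aster: go right to lime.
    Visit lime.
    At lime: go left to mint.
      mint is a leaf — visit mint.
    At lime: go right to ash.
      ash is a leaf — visit ash.
At iris: go right to moss.
  Visit moss.
  At moss: go left to rose.
    Visit rose.
    At rose: no left child.
    At rose: go right to teak.
      Visit teak.
      At teak: go left to plum.
        plum is a leaf — visit plum.
      At teak: go right to sage.
        sage is a leaf — visit sage.
  At moss: no right child.
Full pre-order sequence: iris, aster, lily, fern, lime, mint, ash, moss, rose, teak, plum, sage.

plum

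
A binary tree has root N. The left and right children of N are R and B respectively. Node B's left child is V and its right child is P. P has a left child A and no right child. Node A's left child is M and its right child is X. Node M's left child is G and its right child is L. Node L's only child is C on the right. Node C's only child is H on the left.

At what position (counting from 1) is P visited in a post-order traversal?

10

Post-order visits the left subtree, then the right subtree, then the node.
At N: go left to R.
  R is a leaf — visit R.
At N: go right to B.
  At B: go left to V.
    V is a leaf — visit V.
  At B: go right to P.
    At P: go left to A.
      At A: go left to M.
        At M: go left to G.
          G is a leaf — visit G.
        At M: go right to L.
          At L: no left child.
          At L: go right to C.
            At C: go left to H.
              H is a leaf — visit H.
            At C: no right child.
            Visit C.
          Visit L.
        Visit M.
      At A: go right to X.
        X is a leaf — visit X.
      Visit A.
    At P: no right child.
    Visit P.
  Visit B.
Visit N.
Full post-order sequence: R, V, G, H, C, L, M, X, A, P, B, N.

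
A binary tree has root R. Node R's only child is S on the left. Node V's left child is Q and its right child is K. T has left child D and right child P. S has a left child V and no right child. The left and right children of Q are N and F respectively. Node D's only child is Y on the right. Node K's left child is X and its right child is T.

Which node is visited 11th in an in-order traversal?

In-order visits the left subtree, then the node, then the right subtree.
At R: go left to S.
  At S: go left to V.
    At V: go left to Q.
      At Q: go left to N.
        N is a leaf — visit N.
      Visit Q.
      At Q: go right to F.
        F is a leaf — visit F.
    Visit V.
    At V: go right to K.
      At K: go left to X.
        X is a leaf — visit X.
      Visit K.
      At K: go right to T.
        At T: go left to D.
          At D: no left child.
          Visit D.
          At D: go right to Y.
            Y is a leaf — visit Y.
        Visit T.
        At T: go right to P.
          P is a leaf — visit P.
  Visit S.
  At S: no right child.
Visit R.
At R: no right child.
Full in-order sequence: N, Q, F, V, X, K, D, Y, T, P, S, R.

S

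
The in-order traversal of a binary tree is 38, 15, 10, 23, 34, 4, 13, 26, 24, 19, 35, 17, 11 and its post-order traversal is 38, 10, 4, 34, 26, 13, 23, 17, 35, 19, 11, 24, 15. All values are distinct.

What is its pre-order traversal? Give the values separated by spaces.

The last element of post-order is the root; it splits in-order into left and right subtrees.
Root 15: left subtree has 1 node {38}, right has 11 {10, 23, 34, 4, 13, 26, 24, 19, 35, 17, 11}.
  Root 24: left subtree has 6 nodes {10, 23, 34, 4, 13, 26}, right has 4 {19, 35, 17, 11}.
    Root 23: left subtree has 1 node {10}, right has 4 {34, 4, 13, 26}.
      Root 13: left subtree has 2 nodes {34, 4}, right has 1 {26}.
        Root 34: left subtree has 0 nodes { }, right has 1 {4}.
    Root 11: left subtree has 3 nodes {19, 35, 17}, right has 0 { }.
      Root 19: left subtree has 0 nodes { }, right has 2 {35, 17}.
        Root 35: left subtree has 0 nodes { }, right has 1 {17}.

15 38 24 23 10 13 34 4 26 11 19 35 17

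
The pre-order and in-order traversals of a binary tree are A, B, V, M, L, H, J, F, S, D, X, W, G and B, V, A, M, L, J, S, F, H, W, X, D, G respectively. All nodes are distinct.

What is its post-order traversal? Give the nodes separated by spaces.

V B S F J W X G D H L M A

The first element of pre-order is the root; it splits in-order into left and right subtrees.
Root A: left subtree has 2 nodes {B, V}, right has 10 {M, L, J, S, F, H, W, X, D, G}.
  Root B: left subtree has 0 nodes { }, right has 1 {V}.
  Root M: left subtree has 0 nodes { }, right has 9 {L, J, S, F, H, W, X, D, G}.
    Root L: left subtree has 0 nodes { }, right has 8 {J, S, F, H, W, X, D, G}.
      Root H: left subtree has 3 nodes {J, S, F}, right has 4 {W, X, D, G}.
        Root J: left subtree has 0 nodes { }, right has 2 {S, F}.
          Root F: left subtree has 1 node {S}, right has 0 { }.
        Root D: left subtree has 2 nodes {W, X}, right has 1 {G}.
          Root X: left subtree has 1 node {W}, right has 0 { }.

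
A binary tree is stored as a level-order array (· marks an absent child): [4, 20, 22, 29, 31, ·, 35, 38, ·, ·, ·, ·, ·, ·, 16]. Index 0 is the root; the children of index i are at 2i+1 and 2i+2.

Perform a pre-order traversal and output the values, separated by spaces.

Pre-order visits the node, then its left subtree, then its right subtree.
Visit 4.
At 4: go left to 20.
  Visit 20.
  At 20: go left to 29.
    Visit 29.
    At 29: go left to 38.
      38 is a leaf — visit 38.
    At 29: no right child.
  At 20: go right to 31.
    31 is a leaf — visit 31.
At 4: go right to 22.
  Visit 22.
  At 22: no left child.
  At 22: go right to 35.
    Visit 35.
    At 35: no left child.
    At 35: go right to 16.
      16 is a leaf — visit 16.

4 20 29 38 31 22 35 16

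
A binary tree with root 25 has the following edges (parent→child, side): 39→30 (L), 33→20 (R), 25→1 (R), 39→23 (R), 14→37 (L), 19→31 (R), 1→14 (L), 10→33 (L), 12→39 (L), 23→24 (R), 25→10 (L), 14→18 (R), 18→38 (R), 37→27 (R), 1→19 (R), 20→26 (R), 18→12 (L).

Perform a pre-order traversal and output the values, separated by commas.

25, 10, 33, 20, 26, 1, 14, 37, 27, 18, 12, 39, 30, 23, 24, 38, 19, 31

Pre-order visits the node, then its left subtree, then its right subtree.
Visit 25.
At 25: go left to 10.
  Visit 10.
  At 10: go left to 33.
    Visit 33.
    At 33: no left child.
    At 33: go right to 20.
      Visit 20.
      At 20: no left child.
      At 20: go right to 26.
        26 is a leaf — visit 26.
  At 10: no right child.
At 25: go right to 1.
  Visit 1.
  At 1: go left to 14.
    Visit 14.
    At 14: go left to 37.
      Visit 37.
      At 37: no left child.
      At 37: go right to 27.
        27 is a leaf — visit 27.
    At 14: go right to 18.
      Visit 18.
      At 18: go left to 12.
        Visit 12.
        At 12: go left to 39.
          Visit 39.
          At 39: go left to 30.
            30 is a leaf — visit 30.
          At 39: go right to 23.
            Visit 23.
            At 23: no left child.
            At 23: go right to 24.
              24 is a leaf — visit 24.
        At 12: no right child.
      At 18: go right to 38.
        38 is a leaf — visit 38.
  At 1: go right to 19.
    Visit 19.
    At 19: no left child.
    At 19: go right to 31.
      31 is a leaf — visit 31.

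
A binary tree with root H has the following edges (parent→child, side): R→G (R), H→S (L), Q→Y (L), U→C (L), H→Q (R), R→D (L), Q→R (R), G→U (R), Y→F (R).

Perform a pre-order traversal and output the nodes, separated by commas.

Pre-order visits the node, then its left subtree, then its right subtree.
Visit H.
At H: go left to S.
  S is a leaf — visit S.
At H: go right to Q.
  Visit Q.
  At Q: go left to Y.
    Visit Y.
    At Y: no left child.
    At Y: go right to F.
      F is a leaf — visit F.
  At Q: go right to R.
    Visit R.
    At R: go left to D.
      D is a leaf — visit D.
    At R: go right to G.
      Visit G.
      At G: no left child.
      At G: go right to U.
        Visit U.
        At U: go left to C.
          C is a leaf — visit C.
        At U: no right child.

H, S, Q, Y, F, R, D, G, U, C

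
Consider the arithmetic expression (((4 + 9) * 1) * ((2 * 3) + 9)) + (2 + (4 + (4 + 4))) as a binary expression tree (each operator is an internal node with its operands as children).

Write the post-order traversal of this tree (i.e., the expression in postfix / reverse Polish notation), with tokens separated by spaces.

4 9 + 1 * 2 3 * 9 + * 2 4 4 4 + + + +

Post-order on an expression tree gives postfix notation: for each operator, emit left operand, right operand, then the operator.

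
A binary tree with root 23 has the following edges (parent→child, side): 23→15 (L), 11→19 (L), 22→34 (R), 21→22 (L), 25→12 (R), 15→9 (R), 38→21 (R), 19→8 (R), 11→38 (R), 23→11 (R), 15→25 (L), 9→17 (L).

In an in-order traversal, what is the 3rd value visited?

In-order visits the left subtree, then the node, then the right subtree.
At 23: go left to 15.
  At 15: go left to 25.
    At 25: no left child.
    Visit 25.
    At 25: go right to 12.
      12 is a leaf — visit 12.
  Visit 15.
  At 15: go right to 9.
    At 9: go left to 17.
      17 is a leaf — visit 17.
    Visit 9.
    At 9: no right child.
Visit 23.
At 23: go right to 11.
  At 11: go left to 19.
    At 19: no left child.
    Visit 19.
    At 19: go right to 8.
      8 is a leaf — visit 8.
  Visit 11.
  At 11: go right to 38.
    At 38: no left child.
    Visit 38.
    At 38: go right to 21.
      At 21: go left to 22.
        At 22: no left child.
        Visit 22.
        At 22: go right to 34.
          34 is a leaf — visit 34.
      Visit 21.
      At 21: no right child.
Full in-order sequence: 25, 12, 15, 17, 9, 23, 19, 8, 11, 38, 22, 34, 21.

15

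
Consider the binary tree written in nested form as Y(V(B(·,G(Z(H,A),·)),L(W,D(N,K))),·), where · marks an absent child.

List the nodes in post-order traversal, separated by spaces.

H A Z G B W N K D L V Y

Post-order visits the left subtree, then the right subtree, then the node.
At Y: go left to V.
  At V: go left to B.
    At B: no left child.
    At B: go right to G.
      At G: go left to Z.
        At Z: go left to H.
          H is a leaf — visit H.
        At Z: go right to A.
          A is a leaf — visit A.
        Visit Z.
      At G: no right child.
      Visit G.
    Visit B.
  At V: go right to L.
    At L: go left to W.
      W is a leaf — visit W.
    At L: go right to D.
      At D: go left to N.
        N is a leaf — visit N.
      At D: go right to K.
        K is a leaf — visit K.
      Visit D.
    Visit L.
  Visit V.
At Y: no right child.
Visit Y.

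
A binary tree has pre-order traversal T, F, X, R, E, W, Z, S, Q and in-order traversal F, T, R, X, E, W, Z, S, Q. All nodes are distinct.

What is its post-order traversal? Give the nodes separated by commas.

The first element of pre-order is the root; it splits in-order into left and right subtrees.
Root T: left subtree has 1 node {F}, right has 7 {R, X, E, W, Z, S, Q}.
  Root X: left subtree has 1 node {R}, right has 5 {E, W, Z, S, Q}.
    Root E: left subtree has 0 nodes { }, right has 4 {W, Z, S, Q}.
      Root W: left subtree has 0 nodes { }, right has 3 {Z, S, Q}.
        Root Z: left subtree has 0 nodes { }, right has 2 {S, Q}.
          Root S: left subtree has 0 nodes { }, right has 1 {Q}.

F, R, Q, S, Z, W, E, X, T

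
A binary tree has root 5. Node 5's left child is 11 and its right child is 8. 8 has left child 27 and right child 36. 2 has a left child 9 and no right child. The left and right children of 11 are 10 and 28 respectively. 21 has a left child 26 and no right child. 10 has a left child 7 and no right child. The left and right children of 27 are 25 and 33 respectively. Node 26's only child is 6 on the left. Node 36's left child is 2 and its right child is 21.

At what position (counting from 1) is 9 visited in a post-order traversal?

Post-order visits the left subtree, then the right subtree, then the node.
At 5: go left to 11.
  At 11: go left to 10.
    At 10: go left to 7.
      7 is a leaf — visit 7.
    At 10: no right child.
    Visit 10.
  At 11: go right to 28.
    28 is a leaf — visit 28.
  Visit 11.
At 5: go right to 8.
  At 8: go left to 27.
    At 27: go left to 25.
      25 is a leaf — visit 25.
    At 27: go right to 33.
      33 is a leaf — visit 33.
    Visit 27.
  At 8: go right to 36.
    At 36: go left to 2.
      At 2: go left to 9.
        9 is a leaf — visit 9.
      At 2: no right child.
      Visit 2.
    At 36: go right to 21.
      At 21: go left to 26.
        At 26: go left to 6.
          6 is a leaf — visit 6.
        At 26: no right child.
        Visit 26.
      At 21: no right child.
      Visit 21.
    Visit 36.
  Visit 8.
Visit 5.
Full post-order sequence: 7, 10, 28, 11, 25, 33, 27, 9, 2, 6, 26, 21, 36, 8, 5.

8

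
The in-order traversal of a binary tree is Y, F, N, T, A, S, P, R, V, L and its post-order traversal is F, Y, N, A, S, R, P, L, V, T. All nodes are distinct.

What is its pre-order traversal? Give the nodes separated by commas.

The last element of post-order is the root; it splits in-order into left and right subtrees.
Root T: left subtree has 3 nodes {Y, F, N}, right has 6 {A, S, P, R, V, L}.
  Root N: left subtree has 2 nodes {Y, F}, right has 0 { }.
    Root Y: left subtree has 0 nodes { }, right has 1 {F}.
  Root V: left subtree has 4 nodes {A, S, P, R}, right has 1 {L}.
    Root P: left subtree has 2 nodes {A, S}, right has 1 {R}.
      Root S: left subtree has 1 node {A}, right has 0 { }.

T, N, Y, F, V, P, S, A, R, L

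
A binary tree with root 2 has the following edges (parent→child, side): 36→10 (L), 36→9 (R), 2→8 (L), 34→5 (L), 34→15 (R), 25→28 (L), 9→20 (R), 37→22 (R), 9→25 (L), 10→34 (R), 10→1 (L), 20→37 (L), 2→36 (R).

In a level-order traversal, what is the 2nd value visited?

Level-order visits nodes level by level from the root, left to right within each level.
Level 0: 2
Level 1: 8, 36
Level 2: 10, 9
Level 3: 1, 34, 25, 20
Level 4: 5, 15, 28, 37
Level 5: 22
Full level-order sequence: 2, 8, 36, 10, 9, 1, 34, 25, 20, 5, 15, 28, 37, 22.

8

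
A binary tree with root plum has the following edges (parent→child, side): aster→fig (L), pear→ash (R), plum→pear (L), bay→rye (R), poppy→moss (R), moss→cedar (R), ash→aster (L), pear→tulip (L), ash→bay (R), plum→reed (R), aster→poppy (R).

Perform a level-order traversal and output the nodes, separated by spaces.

Level-order visits nodes level by level from the root, left to right within each level.
Level 0: plum
Level 1: pear, reed
Level 2: tulip, ash
Level 3: aster, bay
Level 4: fig, poppy, rye
Level 5: moss
Level 6: cedar

plum pear reed tulip ash aster bay fig poppy rye moss cedar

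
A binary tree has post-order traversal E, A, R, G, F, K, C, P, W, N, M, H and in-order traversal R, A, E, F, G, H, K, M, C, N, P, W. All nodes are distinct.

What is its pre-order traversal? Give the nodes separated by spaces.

H F R A E G M K N C W P

The last element of post-order is the root; it splits in-order into left and right subtrees.
Root H: left subtree has 5 nodes {R, A, E, F, G}, right has 6 {K, M, C, N, P, W}.
  Root F: left subtree has 3 nodes {R, A, E}, right has 1 {G}.
    Root R: left subtree has 0 nodes { }, right has 2 {A, E}.
      Root A: left subtree has 0 nodes { }, right has 1 {E}.
  Root M: left subtree has 1 node {K}, right has 4 {C, N, P, W}.
    Root N: left subtree has 1 node {C}, right has 2 {P, W}.
      Root W: left subtree has 1 node {P}, right has 0 { }.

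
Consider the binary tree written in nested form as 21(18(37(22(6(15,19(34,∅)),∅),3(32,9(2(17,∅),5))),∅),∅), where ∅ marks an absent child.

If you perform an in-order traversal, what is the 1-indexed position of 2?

10

In-order visits the left subtree, then the node, then the right subtree.
At 21: go left to 18.
  At 18: go left to 37.
    At 37: go left to 22.
      At 22: go left to 6.
        At 6: go left to 15.
          15 is a leaf — visit 15.
        Visit 6.
        At 6: go right to 19.
          At 19: go left to 34.
            34 is a leaf — visit 34.
          Visit 19.
          At 19: no right child.
      Visit 22.
      At 22: no right child.
    Visit 37.
    At 37: go right to 3.
      At 3: go left to 32.
        32 is a leaf — visit 32.
      Visit 3.
      At 3: go right to 9.
        At 9: go left to 2.
          At 2: go left to 17.
            17 is a leaf — visit 17.
          Visit 2.
          At 2: no right child.
        Visit 9.
        At 9: go right to 5.
          5 is a leaf — visit 5.
  Visit 18.
  At 18: no right child.
Visit 21.
At 21: no right child.
Full in-order sequence: 15, 6, 34, 19, 22, 37, 32, 3, 17, 2, 9, 5, 18, 21.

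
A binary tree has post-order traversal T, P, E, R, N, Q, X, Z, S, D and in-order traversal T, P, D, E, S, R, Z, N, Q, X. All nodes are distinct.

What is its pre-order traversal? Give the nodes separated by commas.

The last element of post-order is the root; it splits in-order into left and right subtrees.
Root D: left subtree has 2 nodes {T, P}, right has 7 {E, S, R, Z, N, Q, X}.
  Root P: left subtree has 1 node {T}, right has 0 { }.
  Root S: left subtree has 1 node {E}, right has 5 {R, Z, N, Q, X}.
    Root Z: left subtree has 1 node {R}, right has 3 {N, Q, X}.
      Root X: left subtree has 2 nodes {N, Q}, right has 0 { }.
        Root Q: left subtree has 1 node {N}, right has 0 { }.

D, P, T, S, E, Z, R, X, Q, N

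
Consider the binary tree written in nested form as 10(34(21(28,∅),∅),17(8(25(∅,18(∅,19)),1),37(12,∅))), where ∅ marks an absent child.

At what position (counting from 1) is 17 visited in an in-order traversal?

10

In-order visits the left subtree, then the node, then the right subtree.
At 10: go left to 34.
  At 34: go left to 21.
    At 21: go left to 28.
      28 is a leaf — visit 28.
    Visit 21.
    At 21: no right child.
  Visit 34.
  At 34: no right child.
Visit 10.
At 10: go right to 17.
  At 17: go left to 8.
    At 8: go left to 25.
      At 25: no left child.
      Visit 25.
      At 25: go right to 18.
        At 18: no left child.
        Visit 18.
        At 18: go right to 19.
          19 is a leaf — visit 19.
    Visit 8.
    At 8: go right to 1.
      1 is a leaf — visit 1.
  Visit 17.
  At 17: go right to 37.
    At 37: go left to 12.
      12 is a leaf — visit 12.
    Visit 37.
    At 37: no right child.
Full in-order sequence: 28, 21, 34, 10, 25, 18, 19, 8, 1, 17, 12, 37.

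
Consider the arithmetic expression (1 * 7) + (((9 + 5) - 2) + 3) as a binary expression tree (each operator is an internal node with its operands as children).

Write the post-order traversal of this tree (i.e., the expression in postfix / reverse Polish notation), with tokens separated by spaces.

Post-order on an expression tree gives postfix notation: for each operator, emit left operand, right operand, then the operator.

1 7 * 9 5 + 2 - 3 + +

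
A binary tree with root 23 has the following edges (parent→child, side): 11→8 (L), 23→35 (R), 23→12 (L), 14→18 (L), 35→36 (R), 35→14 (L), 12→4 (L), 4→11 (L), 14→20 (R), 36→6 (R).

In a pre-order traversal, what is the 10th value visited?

36

Pre-order visits the node, then its left subtree, then its right subtree.
Visit 23.
At 23: go left to 12.
  Visit 12.
  At 12: go left to 4.
    Visit 4.
    At 4: go left to 11.
      Visit 11.
      At 11: go left to 8.
        8 is a leaf — visit 8.
      At 11: no right child.
    At 4: no right child.
  At 12: no right child.
At 23: go right to 35.
  Visit 35.
  At 35: go left to 14.
    Visit 14.
    At 14: go left to 18.
      18 is a leaf — visit 18.
    At 14: go right to 20.
      20 is a leaf — visit 20.
  At 35: go right to 36.
    Visit 36.
    At 36: no left child.
    At 36: go right to 6.
      6 is a leaf — visit 6.
Full pre-order sequence: 23, 12, 4, 11, 8, 35, 14, 18, 20, 36, 6.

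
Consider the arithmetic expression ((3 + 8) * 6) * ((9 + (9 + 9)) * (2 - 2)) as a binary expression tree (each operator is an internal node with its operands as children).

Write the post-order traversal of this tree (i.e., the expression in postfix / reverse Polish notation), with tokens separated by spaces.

Post-order on an expression tree gives postfix notation: for each operator, emit left operand, right operand, then the operator.

3 8 + 6 * 9 9 9 + + 2 2 - * *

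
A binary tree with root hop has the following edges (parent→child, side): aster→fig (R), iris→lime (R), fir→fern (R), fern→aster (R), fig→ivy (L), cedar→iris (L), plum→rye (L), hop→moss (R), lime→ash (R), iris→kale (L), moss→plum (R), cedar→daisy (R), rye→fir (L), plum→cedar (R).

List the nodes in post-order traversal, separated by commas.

Post-order visits the left subtree, then the right subtree, then the node.
At hop: no left child.
At hop: go right to moss.
  At moss: no left child.
  At moss: go right to plum.
    At plum: go left to rye.
      At rye: go left to fir.
        At fir: no left child.
        At fir: go right to fern.
          At fern: no left child.
          At fern: go right to aster.
            At aster: no left child.
            At aster: go right to fig.
              At fig: go left to ivy.
                ivy is a leaf — visit ivy.
              At fig: no right child.
              Visit fig.
            Visit aster.
          Visit fern.
        Visit fir.
      At rye: no right child.
      Visit rye.
    At plum: go right to cedar.
      At cedar: go left to iris.
        At iris: go left to kale.
          kale is a leaf — visit kale.
        At iris: go right to lime.
          At lime: no left child.
          At lime: go right to ash.
            ash is a leaf — visit ash.
          Visit lime.
        Visit iris.
      At cedar: go right to daisy.
        daisy is a leaf — visit daisy.
      Visit cedar.
    Visit plum.
  Visit moss.
Visit hop.

ivy, fig, aster, fern, fir, rye, kale, ash, lime, iris, daisy, cedar, plum, moss, hop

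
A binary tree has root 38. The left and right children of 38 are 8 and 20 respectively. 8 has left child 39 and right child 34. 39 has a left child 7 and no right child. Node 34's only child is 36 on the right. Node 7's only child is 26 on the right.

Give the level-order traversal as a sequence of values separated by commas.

38, 8, 20, 39, 34, 7, 36, 26

Level-order visits nodes level by level from the root, left to right within each level.
Level 0: 38
Level 1: 8, 20
Level 2: 39, 34
Level 3: 7, 36
Level 4: 26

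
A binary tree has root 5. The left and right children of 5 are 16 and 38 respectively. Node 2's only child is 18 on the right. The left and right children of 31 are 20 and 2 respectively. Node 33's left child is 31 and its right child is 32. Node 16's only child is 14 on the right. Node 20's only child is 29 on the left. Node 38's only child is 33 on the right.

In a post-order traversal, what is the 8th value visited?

32

Post-order visits the left subtree, then the right subtree, then the node.
At 5: go left to 16.
  At 16: no left child.
  At 16: go right to 14.
    14 is a leaf — visit 14.
  Visit 16.
At 5: go right to 38.
  At 38: no left child.
  At 38: go right to 33.
    At 33: go left to 31.
      At 31: go left to 20.
        At 20: go left to 29.
          29 is a leaf — visit 29.
        At 20: no right child.
        Visit 20.
      At 31: go right to 2.
        At 2: no left child.
        At 2: go right to 18.
          18 is a leaf — visit 18.
        Visit 2.
      Visit 31.
    At 33: go right to 32.
      32 is a leaf — visit 32.
    Visit 33.
  Visit 38.
Visit 5.
Full post-order sequence: 14, 16, 29, 20, 18, 2, 31, 32, 33, 38, 5.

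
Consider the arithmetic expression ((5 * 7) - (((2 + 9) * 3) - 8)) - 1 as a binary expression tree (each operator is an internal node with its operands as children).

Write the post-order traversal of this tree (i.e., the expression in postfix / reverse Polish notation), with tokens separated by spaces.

5 7 * 2 9 + 3 * 8 - - 1 -

Post-order on an expression tree gives postfix notation: for each operator, emit left operand, right operand, then the operator.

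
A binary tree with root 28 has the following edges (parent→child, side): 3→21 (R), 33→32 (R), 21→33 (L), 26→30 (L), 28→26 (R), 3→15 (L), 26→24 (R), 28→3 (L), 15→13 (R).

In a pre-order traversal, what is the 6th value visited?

33

Pre-order visits the node, then its left subtree, then its right subtree.
Visit 28.
At 28: go left to 3.
  Visit 3.
  At 3: go left to 15.
    Visit 15.
    At 15: no left child.
    At 15: go right to 13.
      13 is a leaf — visit 13.
  At 3: go right to 21.
    Visit 21.
    At 21: go left to 33.
      Visit 33.
      At 33: no left child.
      At 33: go right to 32.
        32 is a leaf — visit 32.
    At 21: no right child.
At 28: go right to 26.
  Visit 26.
  At 26: go left to 30.
    30 is a leaf — visit 30.
  At 26: go right to 24.
    24 is a leaf — visit 24.
Full pre-order sequence: 28, 3, 15, 13, 21, 33, 32, 26, 30, 24.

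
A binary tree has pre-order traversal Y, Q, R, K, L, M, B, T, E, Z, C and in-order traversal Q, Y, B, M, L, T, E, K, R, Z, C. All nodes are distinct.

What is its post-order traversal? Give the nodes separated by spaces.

The first element of pre-order is the root; it splits in-order into left and right subtrees.
Root Y: left subtree has 1 node {Q}, right has 9 {B, M, L, T, E, K, R, Z, C}.
  Root R: left subtree has 6 nodes {B, M, L, T, E, K}, right has 2 {Z, C}.
    Root K: left subtree has 5 nodes {B, M, L, T, E}, right has 0 { }.
      Root L: left subtree has 2 nodes {B, M}, right has 2 {T, E}.
        Root M: left subtree has 1 node {B}, right has 0 { }.
        Root T: left subtree has 0 nodes { }, right has 1 {E}.
    Root Z: left subtree has 0 nodes { }, right has 1 {C}.

Q B M E T L K C Z R Y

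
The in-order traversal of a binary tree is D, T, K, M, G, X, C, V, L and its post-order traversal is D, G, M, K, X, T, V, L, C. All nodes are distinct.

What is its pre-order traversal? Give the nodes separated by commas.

C, T, D, X, K, M, G, L, V

The last element of post-order is the root; it splits in-order into left and right subtrees.
Root C: left subtree has 6 nodes {D, T, K, M, G, X}, right has 2 {V, L}.
  Root T: left subtree has 1 node {D}, right has 4 {K, M, G, X}.
    Root X: left subtree has 3 nodes {K, M, G}, right has 0 { }.
      Root K: left subtree has 0 nodes { }, right has 2 {M, G}.
        Root M: left subtree has 0 nodes { }, right has 1 {G}.
  Root L: left subtree has 1 node {V}, right has 0 { }.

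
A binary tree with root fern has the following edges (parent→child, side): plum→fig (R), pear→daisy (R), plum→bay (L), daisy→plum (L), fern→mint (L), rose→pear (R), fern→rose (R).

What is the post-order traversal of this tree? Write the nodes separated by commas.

Post-order visits the left subtree, then the right subtree, then the node.
At fern: go left to mint.
  mint is a leaf — visit mint.
At fern: go right to rose.
  At rose: no left child.
  At rose: go right to pear.
    At pear: no left child.
    At pear: go right to daisy.
      At daisy: go left to plum.
        At plum: go left to bay.
          bay is a leaf — visit bay.
        At plum: go right to fig.
          fig is a leaf — visit fig.
        Visit plum.
      At daisy: no right child.
      Visit daisy.
    Visit pear.
  Visit rose.
Visit fern.

mint, bay, fig, plum, daisy, pear, rose, fern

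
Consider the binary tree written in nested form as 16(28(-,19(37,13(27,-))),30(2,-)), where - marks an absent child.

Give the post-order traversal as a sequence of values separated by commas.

Post-order visits the left subtree, then the right subtree, then the node.
At 16: go left to 28.
  At 28: no left child.
  At 28: go right to 19.
    At 19: go left to 37.
      37 is a leaf — visit 37.
    At 19: go right to 13.
      At 13: go left to 27.
        27 is a leaf — visit 27.
      At 13: no right child.
      Visit 13.
    Visit 19.
  Visit 28.
At 16: go right to 30.
  At 30: go left to 2.
    2 is a leaf — visit 2.
  At 30: no right child.
  Visit 30.
Visit 16.

37, 27, 13, 19, 28, 2, 30, 16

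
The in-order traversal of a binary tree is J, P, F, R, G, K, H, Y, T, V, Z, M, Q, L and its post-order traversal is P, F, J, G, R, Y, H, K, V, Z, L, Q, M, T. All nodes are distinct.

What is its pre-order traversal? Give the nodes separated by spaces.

The last element of post-order is the root; it splits in-order into left and right subtrees.
Root T: left subtree has 8 nodes {J, P, F, R, G, K, H, Y}, right has 5 {V, Z, M, Q, L}.
  Root K: left subtree has 5 nodes {J, P, F, R, G}, right has 2 {H, Y}.
    Root R: left subtree has 3 nodes {J, P, F}, right has 1 {G}.
      Root J: left subtree has 0 nodes { }, right has 2 {P, F}.
        Root F: left subtree has 1 node {P}, right has 0 { }.
    Root H: left subtree has 0 nodes { }, right has 1 {Y}.
  Root M: left subtree has 2 nodes {V, Z}, right has 2 {Q, L}.
    Root Z: left subtree has 1 node {V}, right has 0 { }.
    Root Q: left subtree has 0 nodes { }, right has 1 {L}.

T K R J F P G H Y M Z V Q L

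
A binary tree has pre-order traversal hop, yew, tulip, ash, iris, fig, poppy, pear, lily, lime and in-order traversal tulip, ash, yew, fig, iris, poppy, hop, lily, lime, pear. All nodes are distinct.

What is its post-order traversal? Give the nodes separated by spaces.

The first element of pre-order is the root; it splits in-order into left and right subtrees.
Root hop: left subtree has 6 nodes {tulip, ash, yew, fig, iris, poppy}, right has 3 {lily, lime, pear}.
  Root yew: left subtree has 2 nodes {tulip, ash}, right has 3 {fig, iris, poppy}.
    Root tulip: left subtree has 0 nodes { }, right has 1 {ash}.
    Root iris: left subtree has 1 node {fig}, right has 1 {poppy}.
  Root pear: left subtree has 2 nodes {lily, lime}, right has 0 { }.
    Root lily: left subtree has 0 nodes { }, right has 1 {lime}.

ash tulip fig poppy iris yew lime lily pear hop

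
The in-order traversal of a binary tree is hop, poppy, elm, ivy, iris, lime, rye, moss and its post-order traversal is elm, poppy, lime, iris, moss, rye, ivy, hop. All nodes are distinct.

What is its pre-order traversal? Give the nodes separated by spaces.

The last element of post-order is the root; it splits in-order into left and right subtrees.
Root hop: left subtree has 0 nodes { }, right has 7 {poppy, elm, ivy, iris, lime, rye, moss}.
  Root ivy: left subtree has 2 nodes {poppy, elm}, right has 4 {iris, lime, rye, moss}.
    Root poppy: left subtree has 0 nodes { }, right has 1 {elm}.
    Root rye: left subtree has 2 nodes {iris, lime}, right has 1 {moss}.
      Root iris: left subtree has 0 nodes { }, right has 1 {lime}.

hop ivy poppy elm rye iris lime moss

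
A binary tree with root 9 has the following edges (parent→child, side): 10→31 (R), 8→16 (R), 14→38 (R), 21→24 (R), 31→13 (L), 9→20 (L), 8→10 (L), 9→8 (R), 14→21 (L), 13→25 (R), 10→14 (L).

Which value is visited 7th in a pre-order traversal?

Pre-order visits the node, then its left subtree, then its right subtree.
Visit 9.
At 9: go left to 20.
  20 is a leaf — visit 20.
At 9: go right to 8.
  Visit 8.
  At 8: go left to 10.
    Visit 10.
    At 10: go left to 14.
      Visit 14.
      At 14: go left to 21.
        Visit 21.
        At 21: no left child.
        At 21: go right to 24.
          24 is a leaf — visit 24.
      At 14: go right to 38.
        38 is a leaf — visit 38.
    At 10: go right to 31.
      Visit 31.
      At 31: go left to 13.
        Visit 13.
        At 13: no left child.
        At 13: go right to 25.
          25 is a leaf — visit 25.
      At 31: no right child.
  At 8: go right to 16.
    16 is a leaf — visit 16.
Full pre-order sequence: 9, 20, 8, 10, 14, 21, 24, 38, 31, 13, 25, 16.

24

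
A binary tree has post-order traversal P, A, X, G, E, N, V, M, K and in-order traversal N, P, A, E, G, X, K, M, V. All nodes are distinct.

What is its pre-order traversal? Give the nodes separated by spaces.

K N E A P G X M V

The last element of post-order is the root; it splits in-order into left and right subtrees.
Root K: left subtree has 6 nodes {N, P, A, E, G, X}, right has 2 {M, V}.
  Root N: left subtree has 0 nodes { }, right has 5 {P, A, E, G, X}.
    Root E: left subtree has 2 nodes {P, A}, right has 2 {G, X}.
      Root A: left subtree has 1 node {P}, right has 0 { }.
      Root G: left subtree has 0 nodes { }, right has 1 {X}.
  Root M: left subtree has 0 nodes { }, right has 1 {V}.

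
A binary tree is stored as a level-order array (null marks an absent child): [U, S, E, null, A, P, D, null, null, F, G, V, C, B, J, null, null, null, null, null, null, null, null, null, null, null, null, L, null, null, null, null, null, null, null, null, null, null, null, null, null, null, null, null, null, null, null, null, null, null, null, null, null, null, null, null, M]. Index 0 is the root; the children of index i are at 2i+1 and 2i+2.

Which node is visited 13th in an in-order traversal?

D

In-order visits the left subtree, then the node, then the right subtree.
At U: go left to S.
  At S: no left child.
  Visit S.
  At S: go right to A.
    At A: go left to F.
      F is a leaf — visit F.
    Visit A.
    At A: go right to G.
      G is a leaf — visit G.
Visit U.
At U: go right to E.
  At E: go left to P.
    At P: go left to V.
      V is a leaf — visit V.
    Visit P.
    At P: go right to C.
      C is a leaf — visit C.
  Visit E.
  At E: go right to D.
    At D: go left to B.
      At B: go left to L.
        At L: no left child.
        Visit L.
        At L: go right to M.
          M is a leaf — visit M.
      Visit B.
      At B: no right child.
    Visit D.
    At D: go right to J.
      J is a leaf — visit J.
Full in-order sequence: S, F, A, G, U, V, P, C, E, L, M, B, D, J.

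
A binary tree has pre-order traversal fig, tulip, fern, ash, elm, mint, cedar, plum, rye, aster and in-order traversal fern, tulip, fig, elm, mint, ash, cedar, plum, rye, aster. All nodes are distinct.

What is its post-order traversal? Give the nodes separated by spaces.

fern tulip mint elm aster rye plum cedar ash fig

The first element of pre-order is the root; it splits in-order into left and right subtrees.
Root fig: left subtree has 2 nodes {fern, tulip}, right has 7 {elm, mint, ash, cedar, plum, rye, aster}.
  Root tulip: left subtree has 1 node {fern}, right has 0 { }.
  Root ash: left subtree has 2 nodes {elm, mint}, right has 4 {cedar, plum, rye, aster}.
    Root elm: left subtree has 0 nodes { }, right has 1 {mint}.
    Root cedar: left subtree has 0 nodes { }, right has 3 {plum, rye, aster}.
      Root plum: left subtree has 0 nodes { }, right has 2 {rye, aster}.
        Root rye: left subtree has 0 nodes { }, right has 1 {aster}.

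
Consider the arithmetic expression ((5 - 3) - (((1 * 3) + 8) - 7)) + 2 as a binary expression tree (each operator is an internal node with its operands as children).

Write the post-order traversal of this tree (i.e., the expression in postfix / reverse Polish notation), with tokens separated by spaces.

Post-order on an expression tree gives postfix notation: for each operator, emit left operand, right operand, then the operator.

5 3 - 1 3 * 8 + 7 - - 2 +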